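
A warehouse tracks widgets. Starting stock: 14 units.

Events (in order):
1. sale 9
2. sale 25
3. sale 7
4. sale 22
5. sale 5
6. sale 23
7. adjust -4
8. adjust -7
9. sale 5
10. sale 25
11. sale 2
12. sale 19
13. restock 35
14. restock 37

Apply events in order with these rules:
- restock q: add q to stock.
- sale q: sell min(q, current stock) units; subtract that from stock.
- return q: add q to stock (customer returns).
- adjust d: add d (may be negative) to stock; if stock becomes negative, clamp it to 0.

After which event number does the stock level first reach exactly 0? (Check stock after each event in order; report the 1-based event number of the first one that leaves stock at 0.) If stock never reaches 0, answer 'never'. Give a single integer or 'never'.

Processing events:
Start: stock = 14
  Event 1 (sale 9): sell min(9,14)=9. stock: 14 - 9 = 5. total_sold = 9
  Event 2 (sale 25): sell min(25,5)=5. stock: 5 - 5 = 0. total_sold = 14
  Event 3 (sale 7): sell min(7,0)=0. stock: 0 - 0 = 0. total_sold = 14
  Event 4 (sale 22): sell min(22,0)=0. stock: 0 - 0 = 0. total_sold = 14
  Event 5 (sale 5): sell min(5,0)=0. stock: 0 - 0 = 0. total_sold = 14
  Event 6 (sale 23): sell min(23,0)=0. stock: 0 - 0 = 0. total_sold = 14
  Event 7 (adjust -4): 0 + -4 = 0 (clamped to 0)
  Event 8 (adjust -7): 0 + -7 = 0 (clamped to 0)
  Event 9 (sale 5): sell min(5,0)=0. stock: 0 - 0 = 0. total_sold = 14
  Event 10 (sale 25): sell min(25,0)=0. stock: 0 - 0 = 0. total_sold = 14
  Event 11 (sale 2): sell min(2,0)=0. stock: 0 - 0 = 0. total_sold = 14
  Event 12 (sale 19): sell min(19,0)=0. stock: 0 - 0 = 0. total_sold = 14
  Event 13 (restock 35): 0 + 35 = 35
  Event 14 (restock 37): 35 + 37 = 72
Final: stock = 72, total_sold = 14

First zero at event 2.

Answer: 2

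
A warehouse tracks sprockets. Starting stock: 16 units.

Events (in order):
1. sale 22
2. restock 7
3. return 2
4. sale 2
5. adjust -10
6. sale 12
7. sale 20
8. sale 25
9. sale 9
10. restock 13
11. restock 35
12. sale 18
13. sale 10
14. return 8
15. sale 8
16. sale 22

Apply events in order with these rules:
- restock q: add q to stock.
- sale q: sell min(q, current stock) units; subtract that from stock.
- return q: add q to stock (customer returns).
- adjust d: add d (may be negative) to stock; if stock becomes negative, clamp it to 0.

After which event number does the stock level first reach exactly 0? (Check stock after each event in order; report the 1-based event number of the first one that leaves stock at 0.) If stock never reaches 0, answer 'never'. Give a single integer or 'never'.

Answer: 1

Derivation:
Processing events:
Start: stock = 16
  Event 1 (sale 22): sell min(22,16)=16. stock: 16 - 16 = 0. total_sold = 16
  Event 2 (restock 7): 0 + 7 = 7
  Event 3 (return 2): 7 + 2 = 9
  Event 4 (sale 2): sell min(2,9)=2. stock: 9 - 2 = 7. total_sold = 18
  Event 5 (adjust -10): 7 + -10 = 0 (clamped to 0)
  Event 6 (sale 12): sell min(12,0)=0. stock: 0 - 0 = 0. total_sold = 18
  Event 7 (sale 20): sell min(20,0)=0. stock: 0 - 0 = 0. total_sold = 18
  Event 8 (sale 25): sell min(25,0)=0. stock: 0 - 0 = 0. total_sold = 18
  Event 9 (sale 9): sell min(9,0)=0. stock: 0 - 0 = 0. total_sold = 18
  Event 10 (restock 13): 0 + 13 = 13
  Event 11 (restock 35): 13 + 35 = 48
  Event 12 (sale 18): sell min(18,48)=18. stock: 48 - 18 = 30. total_sold = 36
  Event 13 (sale 10): sell min(10,30)=10. stock: 30 - 10 = 20. total_sold = 46
  Event 14 (return 8): 20 + 8 = 28
  Event 15 (sale 8): sell min(8,28)=8. stock: 28 - 8 = 20. total_sold = 54
  Event 16 (sale 22): sell min(22,20)=20. stock: 20 - 20 = 0. total_sold = 74
Final: stock = 0, total_sold = 74

First zero at event 1.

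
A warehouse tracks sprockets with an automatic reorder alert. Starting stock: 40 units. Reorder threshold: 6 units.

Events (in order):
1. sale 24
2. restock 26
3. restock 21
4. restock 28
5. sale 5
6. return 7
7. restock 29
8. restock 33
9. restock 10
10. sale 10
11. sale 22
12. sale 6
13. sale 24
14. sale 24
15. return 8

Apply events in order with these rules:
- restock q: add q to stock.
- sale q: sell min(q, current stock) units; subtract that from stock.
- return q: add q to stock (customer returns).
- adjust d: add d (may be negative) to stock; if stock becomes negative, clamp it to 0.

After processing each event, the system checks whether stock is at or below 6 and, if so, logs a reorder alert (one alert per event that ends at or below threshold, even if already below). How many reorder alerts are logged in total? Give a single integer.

Answer: 0

Derivation:
Processing events:
Start: stock = 40
  Event 1 (sale 24): sell min(24,40)=24. stock: 40 - 24 = 16. total_sold = 24
  Event 2 (restock 26): 16 + 26 = 42
  Event 3 (restock 21): 42 + 21 = 63
  Event 4 (restock 28): 63 + 28 = 91
  Event 5 (sale 5): sell min(5,91)=5. stock: 91 - 5 = 86. total_sold = 29
  Event 6 (return 7): 86 + 7 = 93
  Event 7 (restock 29): 93 + 29 = 122
  Event 8 (restock 33): 122 + 33 = 155
  Event 9 (restock 10): 155 + 10 = 165
  Event 10 (sale 10): sell min(10,165)=10. stock: 165 - 10 = 155. total_sold = 39
  Event 11 (sale 22): sell min(22,155)=22. stock: 155 - 22 = 133. total_sold = 61
  Event 12 (sale 6): sell min(6,133)=6. stock: 133 - 6 = 127. total_sold = 67
  Event 13 (sale 24): sell min(24,127)=24. stock: 127 - 24 = 103. total_sold = 91
  Event 14 (sale 24): sell min(24,103)=24. stock: 103 - 24 = 79. total_sold = 115
  Event 15 (return 8): 79 + 8 = 87
Final: stock = 87, total_sold = 115

Checking against threshold 6:
  After event 1: stock=16 > 6
  After event 2: stock=42 > 6
  After event 3: stock=63 > 6
  After event 4: stock=91 > 6
  After event 5: stock=86 > 6
  After event 6: stock=93 > 6
  After event 7: stock=122 > 6
  After event 8: stock=155 > 6
  After event 9: stock=165 > 6
  After event 10: stock=155 > 6
  After event 11: stock=133 > 6
  After event 12: stock=127 > 6
  After event 13: stock=103 > 6
  After event 14: stock=79 > 6
  After event 15: stock=87 > 6
Alert events: []. Count = 0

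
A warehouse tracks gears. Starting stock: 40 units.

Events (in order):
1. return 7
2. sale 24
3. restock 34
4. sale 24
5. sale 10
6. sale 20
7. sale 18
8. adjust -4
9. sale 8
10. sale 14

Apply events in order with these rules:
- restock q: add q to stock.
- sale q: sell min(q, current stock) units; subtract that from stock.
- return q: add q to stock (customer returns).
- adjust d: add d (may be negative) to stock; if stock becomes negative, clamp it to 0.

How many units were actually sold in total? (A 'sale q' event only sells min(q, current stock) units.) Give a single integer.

Processing events:
Start: stock = 40
  Event 1 (return 7): 40 + 7 = 47
  Event 2 (sale 24): sell min(24,47)=24. stock: 47 - 24 = 23. total_sold = 24
  Event 3 (restock 34): 23 + 34 = 57
  Event 4 (sale 24): sell min(24,57)=24. stock: 57 - 24 = 33. total_sold = 48
  Event 5 (sale 10): sell min(10,33)=10. stock: 33 - 10 = 23. total_sold = 58
  Event 6 (sale 20): sell min(20,23)=20. stock: 23 - 20 = 3. total_sold = 78
  Event 7 (sale 18): sell min(18,3)=3. stock: 3 - 3 = 0. total_sold = 81
  Event 8 (adjust -4): 0 + -4 = 0 (clamped to 0)
  Event 9 (sale 8): sell min(8,0)=0. stock: 0 - 0 = 0. total_sold = 81
  Event 10 (sale 14): sell min(14,0)=0. stock: 0 - 0 = 0. total_sold = 81
Final: stock = 0, total_sold = 81

Answer: 81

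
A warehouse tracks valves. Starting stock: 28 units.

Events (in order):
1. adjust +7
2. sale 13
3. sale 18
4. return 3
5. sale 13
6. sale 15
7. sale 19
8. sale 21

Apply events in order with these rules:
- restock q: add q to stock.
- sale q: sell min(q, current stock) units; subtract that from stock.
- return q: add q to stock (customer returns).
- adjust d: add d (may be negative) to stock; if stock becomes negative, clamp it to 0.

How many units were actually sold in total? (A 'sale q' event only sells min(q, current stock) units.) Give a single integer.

Processing events:
Start: stock = 28
  Event 1 (adjust +7): 28 + 7 = 35
  Event 2 (sale 13): sell min(13,35)=13. stock: 35 - 13 = 22. total_sold = 13
  Event 3 (sale 18): sell min(18,22)=18. stock: 22 - 18 = 4. total_sold = 31
  Event 4 (return 3): 4 + 3 = 7
  Event 5 (sale 13): sell min(13,7)=7. stock: 7 - 7 = 0. total_sold = 38
  Event 6 (sale 15): sell min(15,0)=0. stock: 0 - 0 = 0. total_sold = 38
  Event 7 (sale 19): sell min(19,0)=0. stock: 0 - 0 = 0. total_sold = 38
  Event 8 (sale 21): sell min(21,0)=0. stock: 0 - 0 = 0. total_sold = 38
Final: stock = 0, total_sold = 38

Answer: 38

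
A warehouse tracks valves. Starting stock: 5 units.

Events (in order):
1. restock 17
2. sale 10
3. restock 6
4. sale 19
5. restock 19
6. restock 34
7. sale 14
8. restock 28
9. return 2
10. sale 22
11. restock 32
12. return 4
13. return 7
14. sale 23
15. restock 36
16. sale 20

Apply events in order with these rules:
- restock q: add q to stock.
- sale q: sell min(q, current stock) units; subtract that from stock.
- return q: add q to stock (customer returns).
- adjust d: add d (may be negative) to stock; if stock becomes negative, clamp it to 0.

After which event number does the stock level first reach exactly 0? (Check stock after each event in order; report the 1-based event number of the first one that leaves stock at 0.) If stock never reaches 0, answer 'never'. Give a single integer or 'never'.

Processing events:
Start: stock = 5
  Event 1 (restock 17): 5 + 17 = 22
  Event 2 (sale 10): sell min(10,22)=10. stock: 22 - 10 = 12. total_sold = 10
  Event 3 (restock 6): 12 + 6 = 18
  Event 4 (sale 19): sell min(19,18)=18. stock: 18 - 18 = 0. total_sold = 28
  Event 5 (restock 19): 0 + 19 = 19
  Event 6 (restock 34): 19 + 34 = 53
  Event 7 (sale 14): sell min(14,53)=14. stock: 53 - 14 = 39. total_sold = 42
  Event 8 (restock 28): 39 + 28 = 67
  Event 9 (return 2): 67 + 2 = 69
  Event 10 (sale 22): sell min(22,69)=22. stock: 69 - 22 = 47. total_sold = 64
  Event 11 (restock 32): 47 + 32 = 79
  Event 12 (return 4): 79 + 4 = 83
  Event 13 (return 7): 83 + 7 = 90
  Event 14 (sale 23): sell min(23,90)=23. stock: 90 - 23 = 67. total_sold = 87
  Event 15 (restock 36): 67 + 36 = 103
  Event 16 (sale 20): sell min(20,103)=20. stock: 103 - 20 = 83. total_sold = 107
Final: stock = 83, total_sold = 107

First zero at event 4.

Answer: 4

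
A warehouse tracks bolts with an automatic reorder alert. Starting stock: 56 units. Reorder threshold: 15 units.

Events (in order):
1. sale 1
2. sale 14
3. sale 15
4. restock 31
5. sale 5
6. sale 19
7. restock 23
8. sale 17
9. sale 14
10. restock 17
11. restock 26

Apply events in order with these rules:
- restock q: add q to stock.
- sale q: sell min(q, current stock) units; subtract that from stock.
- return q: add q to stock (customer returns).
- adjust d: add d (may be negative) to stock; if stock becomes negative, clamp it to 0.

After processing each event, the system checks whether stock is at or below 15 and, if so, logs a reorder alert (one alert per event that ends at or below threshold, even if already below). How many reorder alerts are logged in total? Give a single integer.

Processing events:
Start: stock = 56
  Event 1 (sale 1): sell min(1,56)=1. stock: 56 - 1 = 55. total_sold = 1
  Event 2 (sale 14): sell min(14,55)=14. stock: 55 - 14 = 41. total_sold = 15
  Event 3 (sale 15): sell min(15,41)=15. stock: 41 - 15 = 26. total_sold = 30
  Event 4 (restock 31): 26 + 31 = 57
  Event 5 (sale 5): sell min(5,57)=5. stock: 57 - 5 = 52. total_sold = 35
  Event 6 (sale 19): sell min(19,52)=19. stock: 52 - 19 = 33. total_sold = 54
  Event 7 (restock 23): 33 + 23 = 56
  Event 8 (sale 17): sell min(17,56)=17. stock: 56 - 17 = 39. total_sold = 71
  Event 9 (sale 14): sell min(14,39)=14. stock: 39 - 14 = 25. total_sold = 85
  Event 10 (restock 17): 25 + 17 = 42
  Event 11 (restock 26): 42 + 26 = 68
Final: stock = 68, total_sold = 85

Checking against threshold 15:
  After event 1: stock=55 > 15
  After event 2: stock=41 > 15
  After event 3: stock=26 > 15
  After event 4: stock=57 > 15
  After event 5: stock=52 > 15
  After event 6: stock=33 > 15
  After event 7: stock=56 > 15
  After event 8: stock=39 > 15
  After event 9: stock=25 > 15
  After event 10: stock=42 > 15
  After event 11: stock=68 > 15
Alert events: []. Count = 0

Answer: 0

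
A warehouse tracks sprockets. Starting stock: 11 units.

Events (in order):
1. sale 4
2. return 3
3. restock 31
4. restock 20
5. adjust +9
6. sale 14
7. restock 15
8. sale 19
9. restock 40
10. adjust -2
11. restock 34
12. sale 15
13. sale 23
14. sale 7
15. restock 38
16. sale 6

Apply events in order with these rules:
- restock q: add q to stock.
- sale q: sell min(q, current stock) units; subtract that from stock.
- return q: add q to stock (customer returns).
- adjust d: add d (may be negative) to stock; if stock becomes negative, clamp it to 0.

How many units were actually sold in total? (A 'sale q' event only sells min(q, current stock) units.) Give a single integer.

Processing events:
Start: stock = 11
  Event 1 (sale 4): sell min(4,11)=4. stock: 11 - 4 = 7. total_sold = 4
  Event 2 (return 3): 7 + 3 = 10
  Event 3 (restock 31): 10 + 31 = 41
  Event 4 (restock 20): 41 + 20 = 61
  Event 5 (adjust +9): 61 + 9 = 70
  Event 6 (sale 14): sell min(14,70)=14. stock: 70 - 14 = 56. total_sold = 18
  Event 7 (restock 15): 56 + 15 = 71
  Event 8 (sale 19): sell min(19,71)=19. stock: 71 - 19 = 52. total_sold = 37
  Event 9 (restock 40): 52 + 40 = 92
  Event 10 (adjust -2): 92 + -2 = 90
  Event 11 (restock 34): 90 + 34 = 124
  Event 12 (sale 15): sell min(15,124)=15. stock: 124 - 15 = 109. total_sold = 52
  Event 13 (sale 23): sell min(23,109)=23. stock: 109 - 23 = 86. total_sold = 75
  Event 14 (sale 7): sell min(7,86)=7. stock: 86 - 7 = 79. total_sold = 82
  Event 15 (restock 38): 79 + 38 = 117
  Event 16 (sale 6): sell min(6,117)=6. stock: 117 - 6 = 111. total_sold = 88
Final: stock = 111, total_sold = 88

Answer: 88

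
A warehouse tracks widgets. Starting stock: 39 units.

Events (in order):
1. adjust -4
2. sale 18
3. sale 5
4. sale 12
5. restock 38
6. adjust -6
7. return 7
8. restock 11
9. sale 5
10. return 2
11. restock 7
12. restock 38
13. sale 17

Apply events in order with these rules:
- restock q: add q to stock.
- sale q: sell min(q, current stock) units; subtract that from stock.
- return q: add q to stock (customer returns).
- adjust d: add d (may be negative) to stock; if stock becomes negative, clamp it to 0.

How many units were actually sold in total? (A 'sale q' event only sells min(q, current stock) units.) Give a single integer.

Processing events:
Start: stock = 39
  Event 1 (adjust -4): 39 + -4 = 35
  Event 2 (sale 18): sell min(18,35)=18. stock: 35 - 18 = 17. total_sold = 18
  Event 3 (sale 5): sell min(5,17)=5. stock: 17 - 5 = 12. total_sold = 23
  Event 4 (sale 12): sell min(12,12)=12. stock: 12 - 12 = 0. total_sold = 35
  Event 5 (restock 38): 0 + 38 = 38
  Event 6 (adjust -6): 38 + -6 = 32
  Event 7 (return 7): 32 + 7 = 39
  Event 8 (restock 11): 39 + 11 = 50
  Event 9 (sale 5): sell min(5,50)=5. stock: 50 - 5 = 45. total_sold = 40
  Event 10 (return 2): 45 + 2 = 47
  Event 11 (restock 7): 47 + 7 = 54
  Event 12 (restock 38): 54 + 38 = 92
  Event 13 (sale 17): sell min(17,92)=17. stock: 92 - 17 = 75. total_sold = 57
Final: stock = 75, total_sold = 57

Answer: 57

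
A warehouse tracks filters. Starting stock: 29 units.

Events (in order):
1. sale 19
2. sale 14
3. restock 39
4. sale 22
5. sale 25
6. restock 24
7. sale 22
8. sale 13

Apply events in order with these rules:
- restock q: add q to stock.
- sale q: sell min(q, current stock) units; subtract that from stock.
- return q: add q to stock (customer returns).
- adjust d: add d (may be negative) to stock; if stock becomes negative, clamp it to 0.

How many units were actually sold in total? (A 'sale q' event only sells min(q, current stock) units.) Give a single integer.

Processing events:
Start: stock = 29
  Event 1 (sale 19): sell min(19,29)=19. stock: 29 - 19 = 10. total_sold = 19
  Event 2 (sale 14): sell min(14,10)=10. stock: 10 - 10 = 0. total_sold = 29
  Event 3 (restock 39): 0 + 39 = 39
  Event 4 (sale 22): sell min(22,39)=22. stock: 39 - 22 = 17. total_sold = 51
  Event 5 (sale 25): sell min(25,17)=17. stock: 17 - 17 = 0. total_sold = 68
  Event 6 (restock 24): 0 + 24 = 24
  Event 7 (sale 22): sell min(22,24)=22. stock: 24 - 22 = 2. total_sold = 90
  Event 8 (sale 13): sell min(13,2)=2. stock: 2 - 2 = 0. total_sold = 92
Final: stock = 0, total_sold = 92

Answer: 92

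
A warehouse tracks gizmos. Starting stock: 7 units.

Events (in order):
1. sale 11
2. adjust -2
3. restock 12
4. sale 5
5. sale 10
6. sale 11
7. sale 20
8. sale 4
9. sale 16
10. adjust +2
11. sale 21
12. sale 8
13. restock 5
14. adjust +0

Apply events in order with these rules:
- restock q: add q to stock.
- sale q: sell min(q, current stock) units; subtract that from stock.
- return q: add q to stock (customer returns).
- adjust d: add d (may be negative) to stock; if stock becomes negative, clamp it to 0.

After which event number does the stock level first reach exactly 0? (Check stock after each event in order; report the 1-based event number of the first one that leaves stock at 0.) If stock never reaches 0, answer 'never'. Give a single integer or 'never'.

Processing events:
Start: stock = 7
  Event 1 (sale 11): sell min(11,7)=7. stock: 7 - 7 = 0. total_sold = 7
  Event 2 (adjust -2): 0 + -2 = 0 (clamped to 0)
  Event 3 (restock 12): 0 + 12 = 12
  Event 4 (sale 5): sell min(5,12)=5. stock: 12 - 5 = 7. total_sold = 12
  Event 5 (sale 10): sell min(10,7)=7. stock: 7 - 7 = 0. total_sold = 19
  Event 6 (sale 11): sell min(11,0)=0. stock: 0 - 0 = 0. total_sold = 19
  Event 7 (sale 20): sell min(20,0)=0. stock: 0 - 0 = 0. total_sold = 19
  Event 8 (sale 4): sell min(4,0)=0. stock: 0 - 0 = 0. total_sold = 19
  Event 9 (sale 16): sell min(16,0)=0. stock: 0 - 0 = 0. total_sold = 19
  Event 10 (adjust +2): 0 + 2 = 2
  Event 11 (sale 21): sell min(21,2)=2. stock: 2 - 2 = 0. total_sold = 21
  Event 12 (sale 8): sell min(8,0)=0. stock: 0 - 0 = 0. total_sold = 21
  Event 13 (restock 5): 0 + 5 = 5
  Event 14 (adjust +0): 5 + 0 = 5
Final: stock = 5, total_sold = 21

First zero at event 1.

Answer: 1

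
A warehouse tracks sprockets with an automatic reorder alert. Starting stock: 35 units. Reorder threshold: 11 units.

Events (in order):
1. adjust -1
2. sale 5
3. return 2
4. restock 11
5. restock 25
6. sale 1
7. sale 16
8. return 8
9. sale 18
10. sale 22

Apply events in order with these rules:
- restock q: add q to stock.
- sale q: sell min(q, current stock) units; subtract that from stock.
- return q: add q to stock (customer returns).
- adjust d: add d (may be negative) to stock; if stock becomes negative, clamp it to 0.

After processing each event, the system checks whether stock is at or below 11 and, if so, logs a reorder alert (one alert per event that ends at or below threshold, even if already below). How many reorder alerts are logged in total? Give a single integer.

Processing events:
Start: stock = 35
  Event 1 (adjust -1): 35 + -1 = 34
  Event 2 (sale 5): sell min(5,34)=5. stock: 34 - 5 = 29. total_sold = 5
  Event 3 (return 2): 29 + 2 = 31
  Event 4 (restock 11): 31 + 11 = 42
  Event 5 (restock 25): 42 + 25 = 67
  Event 6 (sale 1): sell min(1,67)=1. stock: 67 - 1 = 66. total_sold = 6
  Event 7 (sale 16): sell min(16,66)=16. stock: 66 - 16 = 50. total_sold = 22
  Event 8 (return 8): 50 + 8 = 58
  Event 9 (sale 18): sell min(18,58)=18. stock: 58 - 18 = 40. total_sold = 40
  Event 10 (sale 22): sell min(22,40)=22. stock: 40 - 22 = 18. total_sold = 62
Final: stock = 18, total_sold = 62

Checking against threshold 11:
  After event 1: stock=34 > 11
  After event 2: stock=29 > 11
  After event 3: stock=31 > 11
  After event 4: stock=42 > 11
  After event 5: stock=67 > 11
  After event 6: stock=66 > 11
  After event 7: stock=50 > 11
  After event 8: stock=58 > 11
  After event 9: stock=40 > 11
  After event 10: stock=18 > 11
Alert events: []. Count = 0

Answer: 0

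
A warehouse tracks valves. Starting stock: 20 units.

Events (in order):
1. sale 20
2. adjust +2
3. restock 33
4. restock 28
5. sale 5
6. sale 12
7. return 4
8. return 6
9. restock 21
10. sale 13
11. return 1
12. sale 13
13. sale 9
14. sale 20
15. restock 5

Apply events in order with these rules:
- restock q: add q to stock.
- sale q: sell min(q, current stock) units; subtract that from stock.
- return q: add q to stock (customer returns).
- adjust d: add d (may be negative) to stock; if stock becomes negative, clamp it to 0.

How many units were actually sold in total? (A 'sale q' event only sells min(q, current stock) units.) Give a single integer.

Processing events:
Start: stock = 20
  Event 1 (sale 20): sell min(20,20)=20. stock: 20 - 20 = 0. total_sold = 20
  Event 2 (adjust +2): 0 + 2 = 2
  Event 3 (restock 33): 2 + 33 = 35
  Event 4 (restock 28): 35 + 28 = 63
  Event 5 (sale 5): sell min(5,63)=5. stock: 63 - 5 = 58. total_sold = 25
  Event 6 (sale 12): sell min(12,58)=12. stock: 58 - 12 = 46. total_sold = 37
  Event 7 (return 4): 46 + 4 = 50
  Event 8 (return 6): 50 + 6 = 56
  Event 9 (restock 21): 56 + 21 = 77
  Event 10 (sale 13): sell min(13,77)=13. stock: 77 - 13 = 64. total_sold = 50
  Event 11 (return 1): 64 + 1 = 65
  Event 12 (sale 13): sell min(13,65)=13. stock: 65 - 13 = 52. total_sold = 63
  Event 13 (sale 9): sell min(9,52)=9. stock: 52 - 9 = 43. total_sold = 72
  Event 14 (sale 20): sell min(20,43)=20. stock: 43 - 20 = 23. total_sold = 92
  Event 15 (restock 5): 23 + 5 = 28
Final: stock = 28, total_sold = 92

Answer: 92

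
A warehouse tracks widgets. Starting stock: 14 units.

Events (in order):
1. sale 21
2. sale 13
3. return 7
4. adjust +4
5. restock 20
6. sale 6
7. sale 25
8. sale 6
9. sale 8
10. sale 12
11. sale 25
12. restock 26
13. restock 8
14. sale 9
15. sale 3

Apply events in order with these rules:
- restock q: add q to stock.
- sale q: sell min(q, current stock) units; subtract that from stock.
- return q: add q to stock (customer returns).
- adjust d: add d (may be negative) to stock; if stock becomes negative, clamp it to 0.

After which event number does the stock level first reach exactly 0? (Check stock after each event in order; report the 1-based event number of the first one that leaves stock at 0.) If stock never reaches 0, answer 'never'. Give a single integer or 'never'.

Answer: 1

Derivation:
Processing events:
Start: stock = 14
  Event 1 (sale 21): sell min(21,14)=14. stock: 14 - 14 = 0. total_sold = 14
  Event 2 (sale 13): sell min(13,0)=0. stock: 0 - 0 = 0. total_sold = 14
  Event 3 (return 7): 0 + 7 = 7
  Event 4 (adjust +4): 7 + 4 = 11
  Event 5 (restock 20): 11 + 20 = 31
  Event 6 (sale 6): sell min(6,31)=6. stock: 31 - 6 = 25. total_sold = 20
  Event 7 (sale 25): sell min(25,25)=25. stock: 25 - 25 = 0. total_sold = 45
  Event 8 (sale 6): sell min(6,0)=0. stock: 0 - 0 = 0. total_sold = 45
  Event 9 (sale 8): sell min(8,0)=0. stock: 0 - 0 = 0. total_sold = 45
  Event 10 (sale 12): sell min(12,0)=0. stock: 0 - 0 = 0. total_sold = 45
  Event 11 (sale 25): sell min(25,0)=0. stock: 0 - 0 = 0. total_sold = 45
  Event 12 (restock 26): 0 + 26 = 26
  Event 13 (restock 8): 26 + 8 = 34
  Event 14 (sale 9): sell min(9,34)=9. stock: 34 - 9 = 25. total_sold = 54
  Event 15 (sale 3): sell min(3,25)=3. stock: 25 - 3 = 22. total_sold = 57
Final: stock = 22, total_sold = 57

First zero at event 1.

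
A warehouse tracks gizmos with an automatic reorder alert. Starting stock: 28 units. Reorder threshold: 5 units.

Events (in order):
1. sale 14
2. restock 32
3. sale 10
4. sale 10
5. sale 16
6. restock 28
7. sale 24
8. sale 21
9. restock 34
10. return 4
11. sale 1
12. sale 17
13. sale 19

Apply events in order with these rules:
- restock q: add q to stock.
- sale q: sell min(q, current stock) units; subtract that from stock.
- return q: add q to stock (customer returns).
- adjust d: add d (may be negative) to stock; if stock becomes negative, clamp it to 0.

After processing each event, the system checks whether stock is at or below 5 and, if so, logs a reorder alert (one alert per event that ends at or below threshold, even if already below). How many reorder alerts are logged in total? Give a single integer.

Answer: 2

Derivation:
Processing events:
Start: stock = 28
  Event 1 (sale 14): sell min(14,28)=14. stock: 28 - 14 = 14. total_sold = 14
  Event 2 (restock 32): 14 + 32 = 46
  Event 3 (sale 10): sell min(10,46)=10. stock: 46 - 10 = 36. total_sold = 24
  Event 4 (sale 10): sell min(10,36)=10. stock: 36 - 10 = 26. total_sold = 34
  Event 5 (sale 16): sell min(16,26)=16. stock: 26 - 16 = 10. total_sold = 50
  Event 6 (restock 28): 10 + 28 = 38
  Event 7 (sale 24): sell min(24,38)=24. stock: 38 - 24 = 14. total_sold = 74
  Event 8 (sale 21): sell min(21,14)=14. stock: 14 - 14 = 0. total_sold = 88
  Event 9 (restock 34): 0 + 34 = 34
  Event 10 (return 4): 34 + 4 = 38
  Event 11 (sale 1): sell min(1,38)=1. stock: 38 - 1 = 37. total_sold = 89
  Event 12 (sale 17): sell min(17,37)=17. stock: 37 - 17 = 20. total_sold = 106
  Event 13 (sale 19): sell min(19,20)=19. stock: 20 - 19 = 1. total_sold = 125
Final: stock = 1, total_sold = 125

Checking against threshold 5:
  After event 1: stock=14 > 5
  After event 2: stock=46 > 5
  After event 3: stock=36 > 5
  After event 4: stock=26 > 5
  After event 5: stock=10 > 5
  After event 6: stock=38 > 5
  After event 7: stock=14 > 5
  After event 8: stock=0 <= 5 -> ALERT
  After event 9: stock=34 > 5
  After event 10: stock=38 > 5
  After event 11: stock=37 > 5
  After event 12: stock=20 > 5
  After event 13: stock=1 <= 5 -> ALERT
Alert events: [8, 13]. Count = 2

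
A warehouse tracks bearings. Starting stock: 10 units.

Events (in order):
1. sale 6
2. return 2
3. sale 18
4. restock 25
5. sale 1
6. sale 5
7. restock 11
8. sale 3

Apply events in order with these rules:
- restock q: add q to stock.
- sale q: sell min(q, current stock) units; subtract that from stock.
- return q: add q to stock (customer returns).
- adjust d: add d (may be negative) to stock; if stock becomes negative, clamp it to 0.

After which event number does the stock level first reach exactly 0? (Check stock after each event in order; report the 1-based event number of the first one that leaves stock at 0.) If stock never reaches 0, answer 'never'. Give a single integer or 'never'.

Processing events:
Start: stock = 10
  Event 1 (sale 6): sell min(6,10)=6. stock: 10 - 6 = 4. total_sold = 6
  Event 2 (return 2): 4 + 2 = 6
  Event 3 (sale 18): sell min(18,6)=6. stock: 6 - 6 = 0. total_sold = 12
  Event 4 (restock 25): 0 + 25 = 25
  Event 5 (sale 1): sell min(1,25)=1. stock: 25 - 1 = 24. total_sold = 13
  Event 6 (sale 5): sell min(5,24)=5. stock: 24 - 5 = 19. total_sold = 18
  Event 7 (restock 11): 19 + 11 = 30
  Event 8 (sale 3): sell min(3,30)=3. stock: 30 - 3 = 27. total_sold = 21
Final: stock = 27, total_sold = 21

First zero at event 3.

Answer: 3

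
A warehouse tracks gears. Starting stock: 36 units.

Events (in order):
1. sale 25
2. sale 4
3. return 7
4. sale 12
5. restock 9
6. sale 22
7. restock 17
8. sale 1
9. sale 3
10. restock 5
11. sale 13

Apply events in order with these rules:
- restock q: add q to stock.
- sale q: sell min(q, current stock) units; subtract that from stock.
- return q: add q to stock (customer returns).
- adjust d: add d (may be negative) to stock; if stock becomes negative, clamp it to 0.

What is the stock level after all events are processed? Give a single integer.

Answer: 5

Derivation:
Processing events:
Start: stock = 36
  Event 1 (sale 25): sell min(25,36)=25. stock: 36 - 25 = 11. total_sold = 25
  Event 2 (sale 4): sell min(4,11)=4. stock: 11 - 4 = 7. total_sold = 29
  Event 3 (return 7): 7 + 7 = 14
  Event 4 (sale 12): sell min(12,14)=12. stock: 14 - 12 = 2. total_sold = 41
  Event 5 (restock 9): 2 + 9 = 11
  Event 6 (sale 22): sell min(22,11)=11. stock: 11 - 11 = 0. total_sold = 52
  Event 7 (restock 17): 0 + 17 = 17
  Event 8 (sale 1): sell min(1,17)=1. stock: 17 - 1 = 16. total_sold = 53
  Event 9 (sale 3): sell min(3,16)=3. stock: 16 - 3 = 13. total_sold = 56
  Event 10 (restock 5): 13 + 5 = 18
  Event 11 (sale 13): sell min(13,18)=13. stock: 18 - 13 = 5. total_sold = 69
Final: stock = 5, total_sold = 69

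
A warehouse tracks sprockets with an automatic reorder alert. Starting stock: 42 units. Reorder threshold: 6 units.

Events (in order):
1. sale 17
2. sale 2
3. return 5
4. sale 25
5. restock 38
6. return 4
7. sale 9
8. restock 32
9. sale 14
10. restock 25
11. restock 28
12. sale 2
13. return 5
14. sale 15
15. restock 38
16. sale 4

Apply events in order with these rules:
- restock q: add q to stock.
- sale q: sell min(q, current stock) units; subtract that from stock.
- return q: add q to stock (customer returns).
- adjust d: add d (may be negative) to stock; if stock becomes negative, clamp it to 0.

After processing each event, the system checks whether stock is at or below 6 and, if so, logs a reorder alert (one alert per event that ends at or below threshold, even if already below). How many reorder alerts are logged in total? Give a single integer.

Answer: 1

Derivation:
Processing events:
Start: stock = 42
  Event 1 (sale 17): sell min(17,42)=17. stock: 42 - 17 = 25. total_sold = 17
  Event 2 (sale 2): sell min(2,25)=2. stock: 25 - 2 = 23. total_sold = 19
  Event 3 (return 5): 23 + 5 = 28
  Event 4 (sale 25): sell min(25,28)=25. stock: 28 - 25 = 3. total_sold = 44
  Event 5 (restock 38): 3 + 38 = 41
  Event 6 (return 4): 41 + 4 = 45
  Event 7 (sale 9): sell min(9,45)=9. stock: 45 - 9 = 36. total_sold = 53
  Event 8 (restock 32): 36 + 32 = 68
  Event 9 (sale 14): sell min(14,68)=14. stock: 68 - 14 = 54. total_sold = 67
  Event 10 (restock 25): 54 + 25 = 79
  Event 11 (restock 28): 79 + 28 = 107
  Event 12 (sale 2): sell min(2,107)=2. stock: 107 - 2 = 105. total_sold = 69
  Event 13 (return 5): 105 + 5 = 110
  Event 14 (sale 15): sell min(15,110)=15. stock: 110 - 15 = 95. total_sold = 84
  Event 15 (restock 38): 95 + 38 = 133
  Event 16 (sale 4): sell min(4,133)=4. stock: 133 - 4 = 129. total_sold = 88
Final: stock = 129, total_sold = 88

Checking against threshold 6:
  After event 1: stock=25 > 6
  After event 2: stock=23 > 6
  After event 3: stock=28 > 6
  After event 4: stock=3 <= 6 -> ALERT
  After event 5: stock=41 > 6
  After event 6: stock=45 > 6
  After event 7: stock=36 > 6
  After event 8: stock=68 > 6
  After event 9: stock=54 > 6
  After event 10: stock=79 > 6
  After event 11: stock=107 > 6
  After event 12: stock=105 > 6
  After event 13: stock=110 > 6
  After event 14: stock=95 > 6
  After event 15: stock=133 > 6
  After event 16: stock=129 > 6
Alert events: [4]. Count = 1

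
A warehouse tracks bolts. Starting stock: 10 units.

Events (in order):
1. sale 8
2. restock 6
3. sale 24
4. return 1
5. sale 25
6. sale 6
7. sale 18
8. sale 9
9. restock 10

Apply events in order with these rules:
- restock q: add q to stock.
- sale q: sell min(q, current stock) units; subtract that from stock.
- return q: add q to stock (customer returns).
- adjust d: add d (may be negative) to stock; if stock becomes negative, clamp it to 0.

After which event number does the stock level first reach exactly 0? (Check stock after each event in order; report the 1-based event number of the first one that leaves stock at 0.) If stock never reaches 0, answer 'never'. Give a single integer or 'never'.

Processing events:
Start: stock = 10
  Event 1 (sale 8): sell min(8,10)=8. stock: 10 - 8 = 2. total_sold = 8
  Event 2 (restock 6): 2 + 6 = 8
  Event 3 (sale 24): sell min(24,8)=8. stock: 8 - 8 = 0. total_sold = 16
  Event 4 (return 1): 0 + 1 = 1
  Event 5 (sale 25): sell min(25,1)=1. stock: 1 - 1 = 0. total_sold = 17
  Event 6 (sale 6): sell min(6,0)=0. stock: 0 - 0 = 0. total_sold = 17
  Event 7 (sale 18): sell min(18,0)=0. stock: 0 - 0 = 0. total_sold = 17
  Event 8 (sale 9): sell min(9,0)=0. stock: 0 - 0 = 0. total_sold = 17
  Event 9 (restock 10): 0 + 10 = 10
Final: stock = 10, total_sold = 17

First zero at event 3.

Answer: 3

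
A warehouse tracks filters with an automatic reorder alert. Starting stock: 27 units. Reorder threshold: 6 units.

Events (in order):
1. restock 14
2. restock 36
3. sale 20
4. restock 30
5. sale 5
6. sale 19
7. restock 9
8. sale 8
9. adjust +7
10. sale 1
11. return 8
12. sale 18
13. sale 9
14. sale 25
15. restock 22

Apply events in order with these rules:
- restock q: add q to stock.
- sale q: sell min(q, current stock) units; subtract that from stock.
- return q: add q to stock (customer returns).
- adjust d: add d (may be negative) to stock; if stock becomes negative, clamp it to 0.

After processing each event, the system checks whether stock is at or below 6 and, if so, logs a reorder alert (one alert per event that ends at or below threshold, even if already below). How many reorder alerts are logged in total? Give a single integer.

Processing events:
Start: stock = 27
  Event 1 (restock 14): 27 + 14 = 41
  Event 2 (restock 36): 41 + 36 = 77
  Event 3 (sale 20): sell min(20,77)=20. stock: 77 - 20 = 57. total_sold = 20
  Event 4 (restock 30): 57 + 30 = 87
  Event 5 (sale 5): sell min(5,87)=5. stock: 87 - 5 = 82. total_sold = 25
  Event 6 (sale 19): sell min(19,82)=19. stock: 82 - 19 = 63. total_sold = 44
  Event 7 (restock 9): 63 + 9 = 72
  Event 8 (sale 8): sell min(8,72)=8. stock: 72 - 8 = 64. total_sold = 52
  Event 9 (adjust +7): 64 + 7 = 71
  Event 10 (sale 1): sell min(1,71)=1. stock: 71 - 1 = 70. total_sold = 53
  Event 11 (return 8): 70 + 8 = 78
  Event 12 (sale 18): sell min(18,78)=18. stock: 78 - 18 = 60. total_sold = 71
  Event 13 (sale 9): sell min(9,60)=9. stock: 60 - 9 = 51. total_sold = 80
  Event 14 (sale 25): sell min(25,51)=25. stock: 51 - 25 = 26. total_sold = 105
  Event 15 (restock 22): 26 + 22 = 48
Final: stock = 48, total_sold = 105

Checking against threshold 6:
  After event 1: stock=41 > 6
  After event 2: stock=77 > 6
  After event 3: stock=57 > 6
  After event 4: stock=87 > 6
  After event 5: stock=82 > 6
  After event 6: stock=63 > 6
  After event 7: stock=72 > 6
  After event 8: stock=64 > 6
  After event 9: stock=71 > 6
  After event 10: stock=70 > 6
  After event 11: stock=78 > 6
  After event 12: stock=60 > 6
  After event 13: stock=51 > 6
  After event 14: stock=26 > 6
  After event 15: stock=48 > 6
Alert events: []. Count = 0

Answer: 0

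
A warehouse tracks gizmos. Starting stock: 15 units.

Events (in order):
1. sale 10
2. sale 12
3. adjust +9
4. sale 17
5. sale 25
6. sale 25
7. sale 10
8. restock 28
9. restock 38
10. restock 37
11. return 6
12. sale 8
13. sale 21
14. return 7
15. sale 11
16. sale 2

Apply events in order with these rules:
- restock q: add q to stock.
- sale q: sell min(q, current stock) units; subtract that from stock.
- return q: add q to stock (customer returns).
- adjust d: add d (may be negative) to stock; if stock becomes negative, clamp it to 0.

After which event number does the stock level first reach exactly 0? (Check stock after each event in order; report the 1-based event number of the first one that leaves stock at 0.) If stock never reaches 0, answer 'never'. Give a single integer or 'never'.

Processing events:
Start: stock = 15
  Event 1 (sale 10): sell min(10,15)=10. stock: 15 - 10 = 5. total_sold = 10
  Event 2 (sale 12): sell min(12,5)=5. stock: 5 - 5 = 0. total_sold = 15
  Event 3 (adjust +9): 0 + 9 = 9
  Event 4 (sale 17): sell min(17,9)=9. stock: 9 - 9 = 0. total_sold = 24
  Event 5 (sale 25): sell min(25,0)=0. stock: 0 - 0 = 0. total_sold = 24
  Event 6 (sale 25): sell min(25,0)=0. stock: 0 - 0 = 0. total_sold = 24
  Event 7 (sale 10): sell min(10,0)=0. stock: 0 - 0 = 0. total_sold = 24
  Event 8 (restock 28): 0 + 28 = 28
  Event 9 (restock 38): 28 + 38 = 66
  Event 10 (restock 37): 66 + 37 = 103
  Event 11 (return 6): 103 + 6 = 109
  Event 12 (sale 8): sell min(8,109)=8. stock: 109 - 8 = 101. total_sold = 32
  Event 13 (sale 21): sell min(21,101)=21. stock: 101 - 21 = 80. total_sold = 53
  Event 14 (return 7): 80 + 7 = 87
  Event 15 (sale 11): sell min(11,87)=11. stock: 87 - 11 = 76. total_sold = 64
  Event 16 (sale 2): sell min(2,76)=2. stock: 76 - 2 = 74. total_sold = 66
Final: stock = 74, total_sold = 66

First zero at event 2.

Answer: 2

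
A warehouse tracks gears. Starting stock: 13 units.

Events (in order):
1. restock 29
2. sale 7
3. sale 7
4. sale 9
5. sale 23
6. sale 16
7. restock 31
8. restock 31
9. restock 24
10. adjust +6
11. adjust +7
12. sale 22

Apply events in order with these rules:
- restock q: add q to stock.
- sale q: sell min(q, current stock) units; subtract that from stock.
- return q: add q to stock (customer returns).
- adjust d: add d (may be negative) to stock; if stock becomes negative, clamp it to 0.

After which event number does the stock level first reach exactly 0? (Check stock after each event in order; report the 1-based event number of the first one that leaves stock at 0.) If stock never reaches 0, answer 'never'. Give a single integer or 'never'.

Answer: 5

Derivation:
Processing events:
Start: stock = 13
  Event 1 (restock 29): 13 + 29 = 42
  Event 2 (sale 7): sell min(7,42)=7. stock: 42 - 7 = 35. total_sold = 7
  Event 3 (sale 7): sell min(7,35)=7. stock: 35 - 7 = 28. total_sold = 14
  Event 4 (sale 9): sell min(9,28)=9. stock: 28 - 9 = 19. total_sold = 23
  Event 5 (sale 23): sell min(23,19)=19. stock: 19 - 19 = 0. total_sold = 42
  Event 6 (sale 16): sell min(16,0)=0. stock: 0 - 0 = 0. total_sold = 42
  Event 7 (restock 31): 0 + 31 = 31
  Event 8 (restock 31): 31 + 31 = 62
  Event 9 (restock 24): 62 + 24 = 86
  Event 10 (adjust +6): 86 + 6 = 92
  Event 11 (adjust +7): 92 + 7 = 99
  Event 12 (sale 22): sell min(22,99)=22. stock: 99 - 22 = 77. total_sold = 64
Final: stock = 77, total_sold = 64

First zero at event 5.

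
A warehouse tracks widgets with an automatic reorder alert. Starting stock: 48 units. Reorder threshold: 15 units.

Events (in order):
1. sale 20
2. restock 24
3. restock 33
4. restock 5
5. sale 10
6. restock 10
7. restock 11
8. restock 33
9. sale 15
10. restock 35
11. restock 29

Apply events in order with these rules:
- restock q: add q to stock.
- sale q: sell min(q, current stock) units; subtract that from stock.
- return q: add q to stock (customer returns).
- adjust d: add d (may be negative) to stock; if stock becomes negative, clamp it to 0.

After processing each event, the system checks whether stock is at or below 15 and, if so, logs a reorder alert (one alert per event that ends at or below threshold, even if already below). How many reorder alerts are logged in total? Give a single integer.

Processing events:
Start: stock = 48
  Event 1 (sale 20): sell min(20,48)=20. stock: 48 - 20 = 28. total_sold = 20
  Event 2 (restock 24): 28 + 24 = 52
  Event 3 (restock 33): 52 + 33 = 85
  Event 4 (restock 5): 85 + 5 = 90
  Event 5 (sale 10): sell min(10,90)=10. stock: 90 - 10 = 80. total_sold = 30
  Event 6 (restock 10): 80 + 10 = 90
  Event 7 (restock 11): 90 + 11 = 101
  Event 8 (restock 33): 101 + 33 = 134
  Event 9 (sale 15): sell min(15,134)=15. stock: 134 - 15 = 119. total_sold = 45
  Event 10 (restock 35): 119 + 35 = 154
  Event 11 (restock 29): 154 + 29 = 183
Final: stock = 183, total_sold = 45

Checking against threshold 15:
  After event 1: stock=28 > 15
  After event 2: stock=52 > 15
  After event 3: stock=85 > 15
  After event 4: stock=90 > 15
  After event 5: stock=80 > 15
  After event 6: stock=90 > 15
  After event 7: stock=101 > 15
  After event 8: stock=134 > 15
  After event 9: stock=119 > 15
  After event 10: stock=154 > 15
  After event 11: stock=183 > 15
Alert events: []. Count = 0

Answer: 0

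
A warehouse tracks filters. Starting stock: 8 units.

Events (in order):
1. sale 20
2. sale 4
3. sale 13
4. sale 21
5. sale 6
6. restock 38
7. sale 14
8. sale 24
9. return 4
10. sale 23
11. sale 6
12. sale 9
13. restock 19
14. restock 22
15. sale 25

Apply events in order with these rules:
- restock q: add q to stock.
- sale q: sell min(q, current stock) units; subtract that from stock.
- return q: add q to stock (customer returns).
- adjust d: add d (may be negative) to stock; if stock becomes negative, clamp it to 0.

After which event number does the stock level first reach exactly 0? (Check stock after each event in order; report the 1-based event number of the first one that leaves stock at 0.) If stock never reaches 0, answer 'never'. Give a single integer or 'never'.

Processing events:
Start: stock = 8
  Event 1 (sale 20): sell min(20,8)=8. stock: 8 - 8 = 0. total_sold = 8
  Event 2 (sale 4): sell min(4,0)=0. stock: 0 - 0 = 0. total_sold = 8
  Event 3 (sale 13): sell min(13,0)=0. stock: 0 - 0 = 0. total_sold = 8
  Event 4 (sale 21): sell min(21,0)=0. stock: 0 - 0 = 0. total_sold = 8
  Event 5 (sale 6): sell min(6,0)=0. stock: 0 - 0 = 0. total_sold = 8
  Event 6 (restock 38): 0 + 38 = 38
  Event 7 (sale 14): sell min(14,38)=14. stock: 38 - 14 = 24. total_sold = 22
  Event 8 (sale 24): sell min(24,24)=24. stock: 24 - 24 = 0. total_sold = 46
  Event 9 (return 4): 0 + 4 = 4
  Event 10 (sale 23): sell min(23,4)=4. stock: 4 - 4 = 0. total_sold = 50
  Event 11 (sale 6): sell min(6,0)=0. stock: 0 - 0 = 0. total_sold = 50
  Event 12 (sale 9): sell min(9,0)=0. stock: 0 - 0 = 0. total_sold = 50
  Event 13 (restock 19): 0 + 19 = 19
  Event 14 (restock 22): 19 + 22 = 41
  Event 15 (sale 25): sell min(25,41)=25. stock: 41 - 25 = 16. total_sold = 75
Final: stock = 16, total_sold = 75

First zero at event 1.

Answer: 1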